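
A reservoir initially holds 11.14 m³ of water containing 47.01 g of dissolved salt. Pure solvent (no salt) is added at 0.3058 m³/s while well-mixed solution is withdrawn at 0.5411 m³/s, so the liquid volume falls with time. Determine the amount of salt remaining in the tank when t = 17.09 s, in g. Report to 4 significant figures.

Let m(t) be the amount of salt. Volume: V(t) = V₀ + (Q_in − Q_out) t = 11.14 − 0.235300 t; V(17.09) = 7.11872 m³.
Species balance (pure solvent in): dm/dt = −Q_out · m/V(t).
dm/m = −Q_out dt/(V₀ − 0.235300 t); integrating gives ln(m/m₀) = −(Q_out/(Q_in−Q_out)) ln(V/V₀).
m = m₀ (V₀/V)^(Q_out/(Q_in−Q_out)) = 47.01 × (11.14/7.11872)^(-2.29962) = 16.7862 g.

16.79 g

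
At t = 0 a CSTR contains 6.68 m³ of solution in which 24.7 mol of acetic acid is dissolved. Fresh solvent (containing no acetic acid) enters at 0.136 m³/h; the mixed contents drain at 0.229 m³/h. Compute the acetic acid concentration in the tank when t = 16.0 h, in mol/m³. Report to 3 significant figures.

Let m(t) be the amount of acetic acid. Volume: V(t) = V₀ + (Q_in − Q_out) t = 6.68 − 0.093000 t; V(16.0) = 5.1920 m³.
Solute balance: dm/dt = 0 − Q_out C = −Q_out m/V(t).
Separate: dm/m = −Q_out dt/V(t) ⇒ ln(m/m₀) = −(Q_out/(Q_in−Q_out)) ln(V/V₀).
m = m₀ (V₀/V)^(Q_out/(Q_in−Q_out)) = 24.7 × (6.68/5.1920)^(-2.4624) = 13.280 mol.
C = m/V = 13.280/5.1920 = 2.5579 mol/m³.

2.56 mol/m³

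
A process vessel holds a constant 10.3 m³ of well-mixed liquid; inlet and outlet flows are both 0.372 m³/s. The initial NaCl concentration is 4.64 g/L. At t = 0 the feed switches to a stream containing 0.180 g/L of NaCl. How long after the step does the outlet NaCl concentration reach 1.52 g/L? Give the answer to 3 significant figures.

33.3 s

Species balance: V dC/dt = Q(C_in − C) ⇒ τ = V/Q = 27.688 s.
C(t) = C_in + (C₀ − C_in) e^(−t/τ). Set C = 1.52 and solve for t:
e^(−t/τ) = (C − C_in)/(C₀ − C_in) = (1.52 − 0.180)/(4.64 − 0.180) = 0.30045
t = −τ ln(…) = 27.688 × 1.2025 = 33.294 s.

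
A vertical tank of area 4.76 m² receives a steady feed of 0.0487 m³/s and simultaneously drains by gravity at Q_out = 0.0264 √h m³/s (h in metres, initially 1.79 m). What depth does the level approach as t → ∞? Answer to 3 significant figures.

Unsteady balance on liquid volume: A dh/dt = Q_in − 0.0264 √h. At steady state dh/dt = 0:
Q_in = 0.0264 √h_ss ⇒ √h_ss = 0.0487/0.0264 = 1.8447.
h_ss = 1.8447² = 3.4029 m. (Since h₀ = 1.79 m < h_ss, the level will rise toward this value.)

3.40 m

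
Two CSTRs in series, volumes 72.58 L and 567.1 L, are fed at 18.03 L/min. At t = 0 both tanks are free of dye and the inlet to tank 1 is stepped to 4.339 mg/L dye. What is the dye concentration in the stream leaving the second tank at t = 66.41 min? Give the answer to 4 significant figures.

Each tank obeys Vᵢ dCᵢ/dt = Q(Cᵢ₋₁ − Cᵢ), so τᵢ = Vᵢ/Q.
τ₁ = 72.58/18.03 = 4.02551 min; τ₂ = 567.1/18.03 = 31.4531 min.
Tank 1: C₁ = C_in(1 − e^(−t/τ₁)). Tank 2 (τ₁ ≠ τ₂): C₂ = C_in[1 − (τ₁ e^(−t/τ₁) − τ₂ e^(−t/τ₂))/(τ₁ − τ₂)].
At t = 66.41: e^(−t/τ₁) = 6.84422e-08, e^(−t/τ₂) = 0.121069.
C₂ = 4.339·[1 − (4.02551·6.84422e-08 − 31.4531·0.121069)/(-27.4276)] = 4.339·0.861162 = 3.73658 mg/L.

3.737 mg/L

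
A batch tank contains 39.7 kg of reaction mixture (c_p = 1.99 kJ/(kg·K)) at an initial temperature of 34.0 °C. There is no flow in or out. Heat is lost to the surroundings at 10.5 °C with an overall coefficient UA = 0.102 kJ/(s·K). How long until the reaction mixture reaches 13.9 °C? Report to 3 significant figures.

1500 s

Lumped-capacitance energy balance: M c_p dT/dt = UA(T_amb − T).
τ = M c_p/UA = 774.54 s; T_ss = T_amb = 10.500 °C.
T(t) = T_ss + (T₀ − T_ss)e^(−t/τ); set T = 13.9:
t = −τ ln[(T − T_ss)/(T₀ − T_ss)] = −774.54 · ln(0.14468) = 1497.4 s.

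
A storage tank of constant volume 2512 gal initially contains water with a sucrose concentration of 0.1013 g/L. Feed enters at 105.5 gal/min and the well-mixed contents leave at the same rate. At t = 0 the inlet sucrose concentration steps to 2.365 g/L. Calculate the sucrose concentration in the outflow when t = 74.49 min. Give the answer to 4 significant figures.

2.266 g/L

Unsteady species balance (constant V, well mixed): V dC/dt = Q(C_in − C).
So dC/dt = (C_in − C)/τ with τ = V/Q = 2512/105.5 = 23.8104 min.
This is linear first-order; C(t) = C_in + (C₀ − C_in) e^(−t/τ).
C(74.49) = 2.365 + (0.1013 − 2.365)·e^(−74.49/23.8104) = 2.365 + (-2.26370)·0.0437851 = 2.26588 g/L.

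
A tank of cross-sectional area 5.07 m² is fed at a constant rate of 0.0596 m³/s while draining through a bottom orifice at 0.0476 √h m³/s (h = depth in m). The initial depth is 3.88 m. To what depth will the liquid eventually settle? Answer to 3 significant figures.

Mass balance (ρ constant): A dh/dt = Q_in − 0.0476 √h. At steady state dh/dt = 0:
Q_in = 0.0476 √h_ss ⇒ √h_ss = 0.0596/0.0476 = 1.2521.
h_ss = 1.2521² = 1.5678 m. (Since h₀ = 3.88 m > h_ss, the level will fall toward this value.)

1.57 m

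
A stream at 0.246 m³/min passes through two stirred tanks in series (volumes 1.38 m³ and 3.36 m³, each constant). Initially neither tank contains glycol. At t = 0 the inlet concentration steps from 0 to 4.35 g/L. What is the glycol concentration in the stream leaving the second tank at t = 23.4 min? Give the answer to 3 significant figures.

Each tank obeys Vᵢ dCᵢ/dt = Q(Cᵢ₋₁ − Cᵢ), so τᵢ = Vᵢ/Q.
τ₁ = 1.38/0.246 = 5.6098 min; τ₂ = 3.36/0.246 = 13.659 min.
Solving the cascade with C₁(0)=C₂(0)=0 gives C₂(t) = C_in[1 − (τ₁ e^(−t/τ₁) − τ₂ e^(−t/τ₂))/(τ₁ − τ₂)].
At t = 23.4: e^(−t/τ₁) = 0.015432, e^(−t/τ₂) = 0.18029.
C₂ = 4.35·[1 − (5.6098·0.015432 − 13.659·0.18029)/(-8.0488)] = 4.35·0.70482 = 3.0660 g/L.

3.07 g/L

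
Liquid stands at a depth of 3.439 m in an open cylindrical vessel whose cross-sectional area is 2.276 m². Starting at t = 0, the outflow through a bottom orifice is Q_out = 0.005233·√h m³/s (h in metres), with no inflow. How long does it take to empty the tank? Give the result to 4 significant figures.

1613 s

With no inflow, A dh/dt = −0.005233 √h.
This is separable: 2 d(√h)/dt = −0.005233/A, so √h = √h₀ − (0.005233/(2A)) t.
Tank is empty when √h = 0: t_empty = 2A√h₀/0.005233.
t_empty = 2·2.276·√3.439/0.005233 = 4.55200·1.85445/0.005233 = 1613.12 s.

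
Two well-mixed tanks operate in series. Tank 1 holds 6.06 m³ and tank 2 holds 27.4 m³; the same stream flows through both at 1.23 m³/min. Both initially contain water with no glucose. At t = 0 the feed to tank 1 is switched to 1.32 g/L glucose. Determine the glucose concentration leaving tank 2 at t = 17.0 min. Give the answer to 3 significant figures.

Species balance on tank i: dCᵢ/dt = (Cᵢ₋₁ − Cᵢ)/τᵢ with τᵢ = Vᵢ/Q.
τ₁ = 6.06/1.23 = 4.9268 min; τ₂ = 27.4/1.23 = 22.276 min.
Tank 1: C₁ = C_in(1 − e^(−t/τ₁)). Tank 2 (τ₁ ≠ τ₂): C₂ = C_in[1 − (τ₁ e^(−t/τ₁) − τ₂ e^(−t/τ₂))/(τ₁ − τ₂)].
At t = 17.0: e^(−t/τ₁) = 0.031730, e^(−t/τ₂) = 0.46620.
C₂ = 1.32·[1 − (4.9268·0.031730 − 22.276·0.46620)/(-17.350)] = 1.32·0.41042 = 0.54176 g/L.

0.542 g/L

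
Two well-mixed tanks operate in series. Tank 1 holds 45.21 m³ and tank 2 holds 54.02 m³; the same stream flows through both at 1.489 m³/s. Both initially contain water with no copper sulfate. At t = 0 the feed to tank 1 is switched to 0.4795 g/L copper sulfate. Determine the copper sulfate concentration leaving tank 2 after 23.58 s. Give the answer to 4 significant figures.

0.07635 g/L

Time constants: τᵢ = Vᵢ/Q for each well-mixed tank.
τ₁ = 45.21/1.489 = 30.3627 s; τ₂ = 54.02/1.489 = 36.2794 s.
Solving the cascade with C₁(0)=C₂(0)=0 gives C₂(t) = C_in[1 − (τ₁ e^(−t/τ₁) − τ₂ e^(−t/τ₂))/(τ₁ − τ₂)].
At t = 23.58: e^(−t/τ₁) = 0.459962, e^(−t/τ₂) = 0.522069.
C₂ = 0.4795·[1 − (30.3627·0.459962 − 36.2794·0.522069)/(-5.91672)] = 0.4795·0.159219 = 0.0763454 g/L.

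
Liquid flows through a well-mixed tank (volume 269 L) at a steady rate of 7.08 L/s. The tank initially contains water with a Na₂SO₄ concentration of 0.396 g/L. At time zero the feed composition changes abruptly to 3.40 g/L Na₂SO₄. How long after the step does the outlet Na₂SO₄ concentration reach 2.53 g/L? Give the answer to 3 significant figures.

Species balance: V dC/dt = Q(C_in − C) ⇒ τ = V/Q = 37.994 s.
C(t) = C_in + (C₀ − C_in) e^(−t/τ). Set C = 2.53 and solve for t:
e^(−t/τ) = (C − C_in)/(C₀ − C_in) = (2.53 − 3.40)/(0.396 − 3.40) = 0.28961
t = −τ ln(…) = 37.994 × 1.2392 = 47.083 s.

47.1 s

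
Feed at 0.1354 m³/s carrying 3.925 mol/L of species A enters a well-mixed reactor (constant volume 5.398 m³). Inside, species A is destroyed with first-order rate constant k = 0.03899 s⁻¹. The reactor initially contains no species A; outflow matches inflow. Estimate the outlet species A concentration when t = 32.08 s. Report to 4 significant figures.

1.340 mol/L

Accumulation = in − out − consumed: V dC/dt = Q C_in − Q C − k V C.
dC/dt = (Q/V) C_in − (Q/V + k) C; effective rate a = Q/V + k = 0.0250834 + 0.03899 = 0.0640734 s⁻¹.
C_ss = Q C_in/(Q + kV) = 1.53655 mol/L; C(t) = C_ss + (C₀ − C_ss) e^(−a t).
C(32.08) = 1.53655 + (-1.53655)·e^(−0.0640734·32.08) = 1.53655 + (-1.53655)·0.128032 = 1.33983 mol/L.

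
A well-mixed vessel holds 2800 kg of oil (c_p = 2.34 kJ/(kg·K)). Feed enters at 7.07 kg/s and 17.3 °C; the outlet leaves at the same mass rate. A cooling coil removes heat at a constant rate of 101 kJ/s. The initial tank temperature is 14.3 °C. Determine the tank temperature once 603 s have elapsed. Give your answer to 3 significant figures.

11.9 °C

Heat balance on the well-mixed liquid: M c_p dT/dt = ṁ c_p (T_in − T) − 101.
Rearrange: dT/dt = (T_ss − T)/τ with τ = M/ṁ = 396.04 s and T_ss = T_in − Q̇/(ṁ c_p) = 11.195 °C.
T approaches T_ss exponentially: T(t) = T_ss + (T₀ − T_ss) e^(−t/τ).
T(603) = 11.195 + (3.1050)·e^(−603/396.04) = 11.195 + (3.1050)·0.21815 = 11.872 °C.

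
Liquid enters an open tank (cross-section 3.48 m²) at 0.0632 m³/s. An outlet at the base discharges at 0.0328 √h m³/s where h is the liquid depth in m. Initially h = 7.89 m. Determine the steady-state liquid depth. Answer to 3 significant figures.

Level balance: A dh/dt = 0.0632 − 0.0328 √h. Setting dh/dt = 0:
Q_in = 0.0328 √h_ss ⇒ √h_ss = 0.0632/0.0328 = 1.9268.
h_ss = 1.9268² = 3.7127 m. (Since h₀ = 7.89 m > h_ss, the level will fall toward this value.)

3.71 m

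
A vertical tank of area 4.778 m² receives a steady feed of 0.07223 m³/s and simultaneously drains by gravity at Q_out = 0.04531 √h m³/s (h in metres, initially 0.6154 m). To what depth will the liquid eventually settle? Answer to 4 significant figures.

2.541 m

Accumulation of liquid (constant cross-section A): A dh/dt = Q_in − 0.04531 √h. At steady state dh/dt = 0:
Q_in = 0.04531 √h_ss ⇒ √h_ss = 0.07223/0.04531 = 1.59413.
h_ss = 1.59413² = 2.54125 m. (Since h₀ = 0.6154 m < h_ss, the level will rise toward this value.)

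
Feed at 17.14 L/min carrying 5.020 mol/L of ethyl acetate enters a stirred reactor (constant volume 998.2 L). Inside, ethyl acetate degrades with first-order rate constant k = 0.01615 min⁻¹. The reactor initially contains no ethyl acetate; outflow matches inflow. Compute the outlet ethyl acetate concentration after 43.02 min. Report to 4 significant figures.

1.970 mol/L

Accumulation = in − out − consumed: V dC/dt = Q C_in − Q C − k V C.
dC/dt = (Q/V) C_in − (Q/V + k) C; effective rate a = Q/V + k = 0.0171709 + 0.01615 = 0.0333209 min⁻¹.
C_ss = Q C_in/(Q + kV) = 2.58690 mol/L; C(t) = C_ss + (C₀ − C_ss) e^(−a t).
C(43.02) = 2.58690 + (-2.58690)·e^(−0.0333209·43.02) = 2.58690 + (-2.58690)·0.238481 = 1.96998 mol/L.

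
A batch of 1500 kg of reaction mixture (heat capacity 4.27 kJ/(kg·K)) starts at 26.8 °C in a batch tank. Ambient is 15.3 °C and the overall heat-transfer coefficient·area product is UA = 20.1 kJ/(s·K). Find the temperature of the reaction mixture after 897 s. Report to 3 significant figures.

Lumped-capacitance energy balance: M c_p dT/dt = UA(T_amb − T).
dT/dt = (T_ss − T)/τ with T_ss = T_amb = 15.300 °C, τ = M c_p/UA = 1500·4.27/20.1 = 318.66 s.
This is linear first-order; T(t) = T_ss + (T₀ − T_ss) e^(−t/τ).
T(897) = 15.300 + (11.500)·0.059908 = 15.989 °C.

16.0 °C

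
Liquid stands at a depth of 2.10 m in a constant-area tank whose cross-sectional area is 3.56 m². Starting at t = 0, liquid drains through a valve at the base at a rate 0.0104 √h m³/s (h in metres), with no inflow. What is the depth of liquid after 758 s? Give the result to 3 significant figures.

With no inflow, A dh/dt = −0.0104 √h.
Separate and integrate: 2(√h − √h₀) = −(0.0104/A) t.
√h = √2.10 − 0.0104·758/(2·3.56) = 1.4491 − 1.1072 = 0.34195.
h = 0.34195² = 0.11693 m.

0.117 m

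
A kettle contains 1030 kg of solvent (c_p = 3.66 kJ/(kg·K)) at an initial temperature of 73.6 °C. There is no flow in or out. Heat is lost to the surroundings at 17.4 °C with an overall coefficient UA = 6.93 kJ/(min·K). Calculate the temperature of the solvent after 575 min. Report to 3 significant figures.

36.9 °C

M c_p dT/dt = −UA(T − T_amb).
dT/dt = (T_ss − T)/τ with T_ss = T_amb = 17.400 °C, τ = M c_p/UA = 1030·3.66/6.93 = 543.98 min.
T approaches T_ss exponentially: T(t) = T_ss + (T₀ − T_ss) e^(−t/τ).
T(575) = 17.400 + (56.200)·0.34749 = 36.929 °C.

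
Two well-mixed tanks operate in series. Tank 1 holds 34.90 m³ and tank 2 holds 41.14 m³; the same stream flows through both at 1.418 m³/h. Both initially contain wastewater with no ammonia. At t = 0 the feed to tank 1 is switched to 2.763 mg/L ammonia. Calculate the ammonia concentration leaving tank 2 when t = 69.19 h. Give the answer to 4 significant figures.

Each tank obeys Vᵢ dCᵢ/dt = Q(Cᵢ₋₁ − Cᵢ), so τᵢ = Vᵢ/Q.
τ₁ = 34.90/1.418 = 24.6121 h; τ₂ = 41.14/1.418 = 29.0127 h.
Solving the cascade with C₁(0)=C₂(0)=0 gives C₂(t) = C_in[1 − (τ₁ e^(−t/τ₁) − τ₂ e^(−t/τ₂))/(τ₁ − τ₂)].
At t = 69.19: e^(−t/τ₁) = 0.0601319, e^(−t/τ₂) = 0.0921057.
C₂ = 2.763·[1 − (24.6121·0.0601319 − 29.0127·0.0921057)/(-4.40056)] = 2.763·0.729066 = 2.01441 mg/L.

2.014 mg/L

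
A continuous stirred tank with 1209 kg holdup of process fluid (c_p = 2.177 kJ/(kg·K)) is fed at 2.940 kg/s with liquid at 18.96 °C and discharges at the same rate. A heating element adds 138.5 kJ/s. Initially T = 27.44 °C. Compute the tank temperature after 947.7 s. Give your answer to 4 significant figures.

M c_p dT/dt = ṁ c_p (T_in − T) + Q̇.
τ = M/ṁ = 411.224 s; T_ss = T_in + Q̇/(ṁ c_p) = 18.96 + 138.5/(2.940·2.177) = 40.5993 °C.
T approaches T_ss exponentially: T(t) = T_ss + (T₀ − T_ss) e^(−t/τ).
T(947.7) = 40.5993 + (-13.1593)·e^(−947.7/411.224) = 40.5993 + (-13.1593)·0.0998006 = 39.2860 °C.

39.29 °C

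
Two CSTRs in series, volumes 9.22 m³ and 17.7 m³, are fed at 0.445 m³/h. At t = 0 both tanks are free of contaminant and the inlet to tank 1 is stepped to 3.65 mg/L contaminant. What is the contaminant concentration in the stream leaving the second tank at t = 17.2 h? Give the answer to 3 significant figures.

0.436 mg/L

Species balance on tank i: dCᵢ/dt = (Cᵢ₋₁ − Cᵢ)/τᵢ with τᵢ = Vᵢ/Q.
τ₁ = 9.22/0.445 = 20.719 h; τ₂ = 17.7/0.445 = 39.775 h.
Solving the cascade with C₁(0)=C₂(0)=0 gives C₂(t) = C_in[1 − (τ₁ e^(−t/τ₁) − τ₂ e^(−t/τ₂))/(τ₁ − τ₂)].
At t = 17.2: e^(−t/τ₁) = 0.43598, e^(−t/τ₂) = 0.64893.
C₂ = 3.65·[1 − (20.719·0.43598 − 39.775·0.64893)/(-19.056)] = 3.65·0.11954 = 0.43632 mg/L.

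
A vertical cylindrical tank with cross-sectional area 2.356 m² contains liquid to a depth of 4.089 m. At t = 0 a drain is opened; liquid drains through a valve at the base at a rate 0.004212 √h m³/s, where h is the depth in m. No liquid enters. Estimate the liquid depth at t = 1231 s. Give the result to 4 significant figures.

Accumulation of liquid (constant cross-section A): A dh/dt = −0.004212 √h.
This is separable: 2 d(√h)/dt = −0.004212/A, so √h = √h₀ − (0.004212/(2A)) t.
√h = √4.089 − 0.004212·1231/(2·2.356) = 2.02213 − 1.10038 = 0.921752.
h = 0.921752² = 0.849626 m.

0.8496 m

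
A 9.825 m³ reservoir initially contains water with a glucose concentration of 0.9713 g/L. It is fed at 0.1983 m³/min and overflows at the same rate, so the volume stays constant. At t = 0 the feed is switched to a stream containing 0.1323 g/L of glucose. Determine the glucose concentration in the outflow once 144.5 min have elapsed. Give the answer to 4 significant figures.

Transient balance on the dissolved component: V dC/dt = Q(C_in − C).
So dC/dt = (C_in − C)/τ with τ = V/Q = 9.825/0.1983 = 49.5461 min.
C approaches C_in exponentially: C(t) = C_in + (C₀ − C_in) e^(−t/τ).
C(144.5) = 0.1323 + (0.9713 − 0.1323)·e^(−144.5/49.5461) = 0.1323 + (0.839000)·0.0541242 = 0.177710 g/L.

0.1777 g/L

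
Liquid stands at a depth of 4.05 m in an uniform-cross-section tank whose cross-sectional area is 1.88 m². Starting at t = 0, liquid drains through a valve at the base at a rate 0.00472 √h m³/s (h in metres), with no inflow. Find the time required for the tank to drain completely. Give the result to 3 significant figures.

1600 s

A dh/dt = −Q_out = −0.00472 √h.
∫ h^(−1/2) dh = −(0.00472/A) ∫ dt, giving 2√h = 2√h₀ − (0.00472/A) t.
Set h = 0: 2√h₀ = (0.00472/A) t_empty ⇒ t_empty = 2A√h₀/0.00472.
t_empty = 2·1.88·√4.05/0.00472 = 3.7600·2.0125/0.00472 = 1603.1 s.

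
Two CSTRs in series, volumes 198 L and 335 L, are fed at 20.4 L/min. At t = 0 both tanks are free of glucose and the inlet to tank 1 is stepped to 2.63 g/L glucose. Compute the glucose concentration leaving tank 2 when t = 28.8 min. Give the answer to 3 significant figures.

Species balance on tank i: dCᵢ/dt = (Cᵢ₋₁ − Cᵢ)/τᵢ with τᵢ = Vᵢ/Q.
τ₁ = 198/20.4 = 9.7059 min; τ₂ = 335/20.4 = 16.422 min.
Tank 1: C₁ = C_in(1 − e^(−t/τ₁)). Tank 2 (τ₁ ≠ τ₂): C₂ = C_in[1 − (τ₁ e^(−t/τ₁) − τ₂ e^(−t/τ₂))/(τ₁ − τ₂)].
At t = 28.8: e^(−t/τ₁) = 0.051443, e^(−t/τ₂) = 0.17312.
C₂ = 2.63·[1 − (9.7059·0.051443 − 16.422·0.17312)/(-6.7157)] = 2.63·0.65104 = 1.7122 g/L.

1.71 g/L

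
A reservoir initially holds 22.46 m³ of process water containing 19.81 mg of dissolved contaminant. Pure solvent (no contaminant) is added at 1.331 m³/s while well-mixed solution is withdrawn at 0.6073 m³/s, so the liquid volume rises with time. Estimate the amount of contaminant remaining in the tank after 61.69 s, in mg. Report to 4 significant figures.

7.907 mg

Let m(t) be the amount of contaminant. Volume: V(t) = V₀ + (Q_in − Q_out) t = 22.46 + 0.723700 t; V(61.69) = 67.1051 m³.
Species balance (pure solvent in): dm/dt = −Q_out · m/V(t).
dm/m = −Q_out dt/(V₀ + 0.723700 t); integrating gives ln(m/m₀) = −(Q_out/(Q_in−Q_out)) ln(V/V₀).
m = m₀ (V₀/V)^(Q_out/(Q_in−Q_out)) = 19.81 × (22.46/67.1051)^(0.839160) = 7.90667 mg.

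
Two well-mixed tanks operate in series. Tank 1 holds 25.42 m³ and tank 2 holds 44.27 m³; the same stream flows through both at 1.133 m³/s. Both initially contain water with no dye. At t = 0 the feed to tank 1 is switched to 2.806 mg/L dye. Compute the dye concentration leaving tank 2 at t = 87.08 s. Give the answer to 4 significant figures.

Species balance on tank i: dCᵢ/dt = (Cᵢ₋₁ − Cᵢ)/τᵢ with τᵢ = Vᵢ/Q.
τ₁ = 25.42/1.133 = 22.4360 s; τ₂ = 44.27/1.133 = 39.0733 s.
Tank 1: C₁ = C_in(1 − e^(−t/τ₁)). Tank 2 (τ₁ ≠ τ₂): C₂ = C_in[1 − (τ₁ e^(−t/τ₁) − τ₂ e^(−t/τ₂))/(τ₁ − τ₂)].
At t = 87.08: e^(−t/τ₁) = 0.0206248, e^(−t/τ₂) = 0.107675.
C₂ = 2.806·[1 − (22.4360·0.0206248 − 39.0733·0.107675)/(-16.6372)] = 2.806·0.774933 = 2.17446 mg/L.

2.174 mg/L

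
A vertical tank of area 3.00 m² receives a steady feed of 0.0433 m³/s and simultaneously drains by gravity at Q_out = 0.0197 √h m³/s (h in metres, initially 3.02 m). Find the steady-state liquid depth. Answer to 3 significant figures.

Level balance: A dh/dt = 0.0433 − 0.0197 √h. Setting dh/dt = 0:
Q_in = 0.0197 √h_ss ⇒ √h_ss = 0.0433/0.0197 = 2.1980.
h_ss = 2.1980² = 4.8311 m. (Since h₀ = 3.02 m < h_ss, the level will rise toward this value.)

4.83 m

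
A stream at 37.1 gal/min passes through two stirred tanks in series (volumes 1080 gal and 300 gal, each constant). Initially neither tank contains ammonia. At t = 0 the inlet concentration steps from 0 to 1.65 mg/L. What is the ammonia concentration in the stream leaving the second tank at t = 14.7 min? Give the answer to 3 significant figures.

Species balance on tank i: dCᵢ/dt = (Cᵢ₋₁ − Cᵢ)/τᵢ with τᵢ = Vᵢ/Q.
τ₁ = 1080/37.1 = 29.111 min; τ₂ = 300/37.1 = 8.0863 min.
Solving the cascade with C₁(0)=C₂(0)=0 gives C₂(t) = C_in[1 − (τ₁ e^(−t/τ₁) − τ₂ e^(−t/τ₂))/(τ₁ − τ₂)].
At t = 14.7: e^(−t/τ₁) = 0.60352, e^(−t/τ₂) = 0.16237.
C₂ = 1.65·[1 − (29.111·0.60352 − 8.0863·0.16237)/(21.024)] = 1.65·0.22680 = 0.37422 mg/L.

0.374 mg/L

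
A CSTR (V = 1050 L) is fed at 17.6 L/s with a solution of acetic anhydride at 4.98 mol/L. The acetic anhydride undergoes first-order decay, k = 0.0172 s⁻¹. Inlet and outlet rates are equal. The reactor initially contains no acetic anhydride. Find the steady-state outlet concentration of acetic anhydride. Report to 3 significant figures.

Accumulation = in − out − consumed: V dC/dt = Q C_in − Q C − k V C.
Steady state (dC/dt = 0): C_ss = Q C_in/(Q + kV) = C_in/(1 + kV/Q).
C_ss = 17.6·4.98/(17.6 + 0.0172·1050) = 87.648/35.660 = 2.4579 mol/L.

2.46 mol/L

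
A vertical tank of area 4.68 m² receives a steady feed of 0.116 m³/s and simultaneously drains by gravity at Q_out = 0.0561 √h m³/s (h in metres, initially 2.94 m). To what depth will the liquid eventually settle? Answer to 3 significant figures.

Level balance: A dh/dt = 0.116 − 0.0561 √h. Setting dh/dt = 0:
Q_in = 0.0561 √h_ss ⇒ √h_ss = 0.116/0.0561 = 2.0677.
h_ss = 2.0677² = 4.2755 m. (Since h₀ = 2.94 m < h_ss, the level will rise toward this value.)

4.28 m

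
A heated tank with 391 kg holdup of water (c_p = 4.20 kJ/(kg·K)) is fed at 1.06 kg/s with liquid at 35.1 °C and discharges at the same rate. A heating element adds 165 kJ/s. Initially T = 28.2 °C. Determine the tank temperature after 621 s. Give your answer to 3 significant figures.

M c_p dT/dt = ṁ c_p (T_in − T) + Q̇.
Rearrange: dT/dt = (T_ss − T)/τ with τ = M/ṁ = 368.87 s and T_ss = T_in + Q̇/(ṁ c_p) = 72.162 °C.
This is linear first-order; T(t) = T_ss + (T₀ − T_ss) e^(−t/τ).
T(621) = 72.162 + (-43.962)·e^(−621/368.87) = 72.162 + (-43.962)·0.18572 = 63.997 °C.

64.0 °C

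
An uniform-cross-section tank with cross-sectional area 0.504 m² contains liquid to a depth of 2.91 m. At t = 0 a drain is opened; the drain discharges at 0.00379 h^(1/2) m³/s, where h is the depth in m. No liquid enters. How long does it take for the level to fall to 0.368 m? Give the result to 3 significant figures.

Unsteady balance on liquid volume: A dh/dt = −0.00379 √h.
Separate and integrate: 2(√h − √h₀) = −(0.00379/A) t.
t = 2A(√h₀ − √h)/0.00379 = 2·0.504·(√2.91 − √0.368)/0.00379
  = 1.0080 × (1.7059 − 0.60663) / 0.00379 = 292.36 s.

292 s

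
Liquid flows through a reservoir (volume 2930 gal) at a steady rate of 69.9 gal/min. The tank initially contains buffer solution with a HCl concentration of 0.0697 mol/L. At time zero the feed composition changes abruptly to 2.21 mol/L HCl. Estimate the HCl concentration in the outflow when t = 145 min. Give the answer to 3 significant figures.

Accumulation = in − out for the solute gives V dC/dt = Q(C_in − C).
Time constant τ = V/Q = 2930/69.9 = 41.917 min.
Solution: C(t) = C_in + (C₀ − C_in) e^(−t/τ).
C(145) = 2.21 + (0.0697 − 2.21)·e^(−145/41.917) = 2.21 + (-2.1403)·0.031454 = 2.1427 mol/L.

2.14 mol/L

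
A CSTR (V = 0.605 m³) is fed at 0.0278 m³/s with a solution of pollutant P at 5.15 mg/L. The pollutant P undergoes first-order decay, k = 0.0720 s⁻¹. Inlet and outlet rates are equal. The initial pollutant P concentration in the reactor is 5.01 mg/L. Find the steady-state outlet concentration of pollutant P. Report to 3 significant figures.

Species balance: V dC/dt = Q C_in − Q C − k V C.
At steady state: 0 = Q C_in − (Q + kV) C_ss, so C_ss = Q C_in/(Q + kV).
C_ss = 0.0278·5.15/(0.0278 + 0.0720·0.605) = 0.14317/0.071360 = 2.0063 mg/L.

2.01 mg/L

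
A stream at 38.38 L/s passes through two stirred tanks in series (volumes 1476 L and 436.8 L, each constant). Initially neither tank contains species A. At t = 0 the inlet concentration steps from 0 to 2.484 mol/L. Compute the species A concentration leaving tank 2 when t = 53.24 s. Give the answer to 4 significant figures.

Species balance on tank i: dCᵢ/dt = (Cᵢ₋₁ − Cᵢ)/τᵢ with τᵢ = Vᵢ/Q.
τ₁ = 1476/38.38 = 38.4575 s; τ₂ = 436.8/38.38 = 11.3809 s.
Solving the cascade with C₁(0)=C₂(0)=0 gives C₂(t) = C_in[1 − (τ₁ e^(−t/τ₁) − τ₂ e^(−t/τ₂))/(τ₁ − τ₂)].
At t = 53.24: e^(−t/τ₁) = 0.250478, e^(−t/τ₂) = 0.00929757.
C₂ = 2.484·[1 − (38.4575·0.250478 − 11.3809·0.00929757)/(27.0766)] = 2.484·0.648148 = 1.61000 mol/L.

1.610 mol/L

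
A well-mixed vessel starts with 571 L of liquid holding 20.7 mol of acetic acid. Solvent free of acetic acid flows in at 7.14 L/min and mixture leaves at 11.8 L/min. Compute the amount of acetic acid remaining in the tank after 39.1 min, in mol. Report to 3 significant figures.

Let m(t) be the amount of acetic acid. Volume: V(t) = V₀ + (Q_in − Q_out) t = 571 − 4.6600 t; V(39.1) = 388.79 L.
Solute balance: dm/dt = 0 − Q_out C = −Q_out m/V(t).
Separate: dm/m = −Q_out dt/V(t) ⇒ ln(m/m₀) = −(Q_out/(Q_in−Q_out)) ln(V/V₀).
m = m₀ (V₀/V)^(Q_out/(Q_in−Q_out)) = 20.7 × (571/388.79)^(-2.5322) = 7.8218 mol.

7.82 mol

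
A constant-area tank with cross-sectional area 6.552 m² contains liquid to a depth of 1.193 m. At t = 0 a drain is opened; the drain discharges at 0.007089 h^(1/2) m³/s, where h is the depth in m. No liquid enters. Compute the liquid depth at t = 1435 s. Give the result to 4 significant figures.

0.09982 m

Mass balance (ρ constant): A dh/dt = −0.007089 √h.
Separate and integrate: 2(√h − √h₀) = −(0.007089/A) t.
√h = √1.193 − 0.007089·1435/(2·6.552) = 1.09225 − 0.776306 = 0.315939.
h = 0.315939² = 0.0998176 m.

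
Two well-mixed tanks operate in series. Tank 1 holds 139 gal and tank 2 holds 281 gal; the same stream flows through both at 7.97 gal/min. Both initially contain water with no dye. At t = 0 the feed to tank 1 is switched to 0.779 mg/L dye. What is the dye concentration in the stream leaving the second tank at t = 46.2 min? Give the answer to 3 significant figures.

Each tank obeys Vᵢ dCᵢ/dt = Q(Cᵢ₋₁ − Cᵢ), so τᵢ = Vᵢ/Q.
τ₁ = 139/7.97 = 17.440 min; τ₂ = 281/7.97 = 35.257 min.
Solving the cascade with C₁(0)=C₂(0)=0 gives C₂(t) = C_in[1 − (τ₁ e^(−t/τ₁) − τ₂ e^(−t/τ₂))/(τ₁ − τ₂)].
At t = 46.2: e^(−t/τ₁) = 0.070720, e^(−t/τ₂) = 0.26972.
C₂ = 0.779·[1 − (17.440·0.070720 − 35.257·0.26972)/(-17.817)] = 0.779·0.53548 = 0.41714 mg/L.

0.417 mg/L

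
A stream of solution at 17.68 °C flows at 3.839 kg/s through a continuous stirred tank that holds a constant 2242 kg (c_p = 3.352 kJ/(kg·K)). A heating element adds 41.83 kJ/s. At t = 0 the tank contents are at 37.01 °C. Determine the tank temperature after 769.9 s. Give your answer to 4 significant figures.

25.23 °C

Energy balance: M c_p dT/dt = ṁ c_p (T_in − T) + 41.83.
τ = M/ṁ = 584.006 s; T_ss = T_in + Q̇/(ṁ c_p) = 17.68 + 41.83/(3.839·3.352) = 20.9306 °C.
Integrating: T(t) = T_ss + (T₀ − T_ss) e^(−t/τ).
T(769.9) = 20.9306 + (16.0794)·e^(−769.9/584.006) = 20.9306 + (16.0794)·0.267588 = 25.2333 °C.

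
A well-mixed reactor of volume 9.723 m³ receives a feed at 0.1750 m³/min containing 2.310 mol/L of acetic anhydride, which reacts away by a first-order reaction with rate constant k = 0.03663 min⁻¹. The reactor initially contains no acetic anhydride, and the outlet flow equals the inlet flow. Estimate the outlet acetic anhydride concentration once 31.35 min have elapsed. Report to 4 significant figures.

Accumulation = in − out − consumed: V dC/dt = Q C_in − Q C − k V C.
dC/dt = (Q/V) C_in − (Q/V + k) C; effective rate a = Q/V + k = 0.0179986 + 0.03663 = 0.0546286 min⁻¹.
C_ss = Q C_in/(Q + kV) = 0.761079 mol/L; C(t) = C_ss + (C₀ − C_ss) e^(−a t).
C(31.35) = 0.761079 + (-0.761079)·e^(−0.0546286·31.35) = 0.761079 + (-0.761079)·0.180395 = 0.623784 mol/L.

0.6238 mol/L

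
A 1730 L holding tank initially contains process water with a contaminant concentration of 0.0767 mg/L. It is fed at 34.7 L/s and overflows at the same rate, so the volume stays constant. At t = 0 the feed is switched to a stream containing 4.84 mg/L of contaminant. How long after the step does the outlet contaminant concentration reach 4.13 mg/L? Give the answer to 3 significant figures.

Mass balance on the solute (V constant): V dC/dt = Q(C_in − C), so τ = V/Q = 49.856 s.
C(t) = C_in + (C₀ − C_in) e^(−t/τ). Set C = 4.13 and solve for t:
e^(−t/τ) = (C − C_in)/(C₀ − C_in) = (4.13 − 4.84)/(0.0767 − 4.84) = 0.14906
t = −τ ln(…) = 49.856 × 1.9034 = 94.897 s.

94.9 s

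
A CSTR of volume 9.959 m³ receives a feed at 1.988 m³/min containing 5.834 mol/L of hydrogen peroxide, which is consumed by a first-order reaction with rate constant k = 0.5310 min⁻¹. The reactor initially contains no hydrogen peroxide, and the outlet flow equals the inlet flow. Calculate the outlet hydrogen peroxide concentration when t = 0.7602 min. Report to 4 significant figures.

Species balance: V dC/dt = Q C_in − Q C − k V C.
This is linear with rate a = Q/V + k = 0.730618 min⁻¹.
C_ss = Q C_in/(Q + kV) = 1.59396 mol/L; C(t) = C_ss + (C₀ − C_ss) e^(−a t).
C(0.7602) = 1.59396 + (-1.59396)·e^(−0.730618·0.7602) = 1.59396 + (-1.59396)·0.573833 = 0.679291 mol/L.

0.6793 mol/L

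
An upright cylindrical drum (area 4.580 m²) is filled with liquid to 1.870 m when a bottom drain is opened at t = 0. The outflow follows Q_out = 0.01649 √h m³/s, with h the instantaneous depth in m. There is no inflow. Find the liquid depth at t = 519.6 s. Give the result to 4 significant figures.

A dh/dt = −Q_out = −0.01649 √h.
∫ h^(−1/2) dh = −(0.01649/A) ∫ dt, giving 2√h = 2√h₀ − (0.01649/A) t.
√h = √1.870 − 0.01649·519.6/(2·4.580) = 1.36748 − 0.935393 = 0.432086.
h = 0.432086² = 0.186698 m.

0.1867 m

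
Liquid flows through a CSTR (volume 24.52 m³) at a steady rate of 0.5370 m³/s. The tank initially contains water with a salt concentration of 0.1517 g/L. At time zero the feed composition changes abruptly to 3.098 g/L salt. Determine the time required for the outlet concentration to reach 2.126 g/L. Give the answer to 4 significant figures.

Mass balance on the solute (V constant): V dC/dt = Q(C_in − C), so τ = V/Q = 45.6611 s.
C(t) = C_in + (C₀ − C_in) e^(−t/τ). Set C = 2.126 and solve for t:
e^(−t/τ) = (C − C_in)/(C₀ − C_in) = (2.126 − 3.098)/(0.1517 − 3.098) = 0.329905
t = −τ ln(…) = 45.6611 × 1.10895 = 50.6358 s.

50.64 s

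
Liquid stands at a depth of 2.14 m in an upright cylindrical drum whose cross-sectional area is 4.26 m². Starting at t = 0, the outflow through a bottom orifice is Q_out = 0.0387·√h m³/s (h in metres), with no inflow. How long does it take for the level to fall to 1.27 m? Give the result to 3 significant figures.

74.0 s

Mass balance (ρ constant): A dh/dt = −0.0387 √h.
∫ h^(−1/2) dh = −(0.0387/A) ∫ dt, giving 2√h = 2√h₀ − (0.0387/A) t.
t = 2A(√h₀ − √h)/0.0387 = 2·4.26·(√2.14 − √1.27)/0.0387
  = 8.5200 × (1.4629 − 1.1269) / 0.0387 = 73.957 s.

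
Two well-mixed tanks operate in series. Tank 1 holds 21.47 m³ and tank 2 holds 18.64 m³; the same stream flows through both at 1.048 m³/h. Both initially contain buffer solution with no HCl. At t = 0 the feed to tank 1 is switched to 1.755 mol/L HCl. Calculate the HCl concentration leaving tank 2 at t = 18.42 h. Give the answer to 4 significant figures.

0.4406 mol/L

Each tank obeys Vᵢ dCᵢ/dt = Q(Cᵢ₋₁ − Cᵢ), so τᵢ = Vᵢ/Q.
τ₁ = 21.47/1.048 = 20.4866 h; τ₂ = 18.64/1.048 = 17.7863 h.
Solving the cascade with C₁(0)=C₂(0)=0 gives C₂(t) = C_in[1 − (τ₁ e^(−t/τ₁) − τ₂ e^(−t/τ₂))/(τ₁ − τ₂)].
At t = 18.42: e^(−t/τ₁) = 0.406927, e^(−t/τ₂) = 0.355002.
C₂ = 1.755·[1 − (20.4866·0.406927 − 17.7863·0.355002)/(2.70038)] = 1.755·0.251071 = 0.440629 mol/L.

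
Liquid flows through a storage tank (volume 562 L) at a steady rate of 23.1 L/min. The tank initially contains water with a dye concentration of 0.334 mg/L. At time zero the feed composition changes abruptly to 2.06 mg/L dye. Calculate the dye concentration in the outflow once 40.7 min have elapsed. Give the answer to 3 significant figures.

1.74 mg/L

Species balance on the tank: V dC/dt = Q(C_in − C).
Time constant τ = V/Q = 562/23.1 = 24.329 min.
C approaches C_in exponentially: C(t) = C_in + (C₀ − C_in) e^(−t/τ).
C(40.7) = 2.06 + (0.334 − 2.06)·e^(−40.7/24.329) = 2.06 + (-1.7260)·0.18770 = 1.7360 mg/L.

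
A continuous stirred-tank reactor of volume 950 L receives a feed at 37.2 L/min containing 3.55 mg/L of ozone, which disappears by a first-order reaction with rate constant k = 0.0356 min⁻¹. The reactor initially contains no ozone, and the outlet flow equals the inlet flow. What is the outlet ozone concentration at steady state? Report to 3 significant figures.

1.86 mg/L

Species balance: V dC/dt = Q C_in − Q C − k V C.
At steady state: 0 = Q C_in − (Q + kV) C_ss, so C_ss = Q C_in/(Q + kV).
C_ss = 37.2·3.55/(37.2 + 0.0356·950) = 132.06/71.020 = 1.8595 mg/L.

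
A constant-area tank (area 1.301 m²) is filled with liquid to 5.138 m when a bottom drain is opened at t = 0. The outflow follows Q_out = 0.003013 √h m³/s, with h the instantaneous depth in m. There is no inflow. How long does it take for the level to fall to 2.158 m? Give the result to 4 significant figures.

688.9 s

With no inflow, A dh/dt = −0.003013 √h.
This is separable: 2 d(√h)/dt = −0.003013/A, so √h = √h₀ − (0.003013/(2A)) t.
t = 2A(√h₀ − √h)/0.003013 = 2·1.301·(√5.138 − √2.158)/0.003013
  = 2.60200 × (2.26672 − 1.46901) / 0.003013 = 688.889 s.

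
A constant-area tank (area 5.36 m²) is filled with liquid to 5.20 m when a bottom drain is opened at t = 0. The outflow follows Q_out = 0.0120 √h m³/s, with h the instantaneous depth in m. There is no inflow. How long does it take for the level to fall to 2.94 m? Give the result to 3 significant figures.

505 s

Volume balance on the tank: A dh/dt = −0.0120 √h.
∫ h^(−1/2) dh = −(0.0120/A) ∫ dt, giving 2√h = 2√h₀ − (0.0120/A) t.
t = 2A(√h₀ − √h)/0.0120 = 2·5.36·(√5.20 − √2.94)/0.0120
  = 10.720 × (2.2804 − 1.7146) / 0.0120 = 505.37 s.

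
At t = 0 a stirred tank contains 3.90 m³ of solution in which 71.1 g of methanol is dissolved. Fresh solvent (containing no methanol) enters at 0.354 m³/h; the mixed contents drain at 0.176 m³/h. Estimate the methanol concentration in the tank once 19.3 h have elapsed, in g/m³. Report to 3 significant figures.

5.19 g/m³

Total volume: dV/dt = Q_in − Q_out = 0.17800 m³/h, so V(t) = 3.90 + 0.17800 t and V(19.3) = 7.3354 m³.
No methanol enters, so dm/dt = −Q_out · (m/V).
Separate: dm/m = −Q_out dt/V(t) ⇒ ln(m/m₀) = −(Q_out/(Q_in−Q_out)) ln(V/V₀).
m = m₀ (V₀/V)^(Q_out/(Q_in−Q_out)) = 71.1 × (3.90/7.3354)^(0.98876) = 38.071 g.
C = m/V = 38.071/7.3354 = 5.1900 g/m³.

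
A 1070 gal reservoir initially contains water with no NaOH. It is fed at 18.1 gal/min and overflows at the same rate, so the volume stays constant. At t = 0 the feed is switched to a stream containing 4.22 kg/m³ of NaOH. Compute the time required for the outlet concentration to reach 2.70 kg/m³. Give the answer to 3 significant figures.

Species balance on the tank: V dC/dt = Q(C_in − C), so τ = V/Q = 59.116 min.
C(t) = C_in + (C₀ − C_in) e^(−t/τ). Set C = 2.70 and solve for t:
e^(−t/τ) = (C − C_in)/(C₀ − C_in) = (2.70 − 4.22)/(0 − 4.22) = 0.36019
t = −τ ln(…) = 59.116 × 1.0211 = 60.365 min.

60.4 min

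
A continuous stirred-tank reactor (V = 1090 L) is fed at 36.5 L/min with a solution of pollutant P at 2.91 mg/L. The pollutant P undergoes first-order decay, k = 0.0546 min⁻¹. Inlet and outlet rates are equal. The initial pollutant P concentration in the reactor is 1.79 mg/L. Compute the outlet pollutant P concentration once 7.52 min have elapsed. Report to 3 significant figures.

Species balance: V dC/dt = Q C_in − Q C − k V C.
dC/dt = (Q/V) C_in − (Q/V + k) C; effective rate a = Q/V + k = 0.033486 + 0.0546 = 0.088086 min⁻¹.
C_ss = Q C_in/(Q + kV) = 1.1062 mg/L; C(t) = C_ss + (C₀ − C_ss) e^(−a t).
C(7.52) = 1.1062 + (0.68376)·e^(−0.088086·7.52) = 1.1062 + (0.68376)·0.51561 = 1.4588 mg/L.

1.46 mg/L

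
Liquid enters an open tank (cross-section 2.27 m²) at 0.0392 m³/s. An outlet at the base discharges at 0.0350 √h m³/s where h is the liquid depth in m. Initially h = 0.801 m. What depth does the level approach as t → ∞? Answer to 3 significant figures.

1.25 m

Level balance: A dh/dt = 0.0392 − 0.0350 √h. Setting dh/dt = 0:
Q_in = 0.0350 √h_ss ⇒ √h_ss = 0.0392/0.0350 = 1.1200.
h_ss = 1.1200² = 1.2544 m. (Since h₀ = 0.801 m < h_ss, the level will rise toward this value.)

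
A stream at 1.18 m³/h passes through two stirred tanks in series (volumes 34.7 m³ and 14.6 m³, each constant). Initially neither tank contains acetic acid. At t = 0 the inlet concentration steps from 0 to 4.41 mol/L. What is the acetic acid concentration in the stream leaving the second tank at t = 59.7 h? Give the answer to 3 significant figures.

Each tank obeys Vᵢ dCᵢ/dt = Q(Cᵢ₋₁ − Cᵢ), so τᵢ = Vᵢ/Q.
τ₁ = 34.7/1.18 = 29.407 h; τ₂ = 14.6/1.18 = 12.373 h.
Tank 1: C₁ = C_in(1 − e^(−t/τ₁)). Tank 2 (τ₁ ≠ τ₂): C₂ = C_in[1 − (τ₁ e^(−t/τ₁) − τ₂ e^(−t/τ₂))/(τ₁ − τ₂)].
At t = 59.7: e^(−t/τ₁) = 0.13132, e^(−t/τ₂) = 0.0080260.
C₂ = 4.41·[1 − (29.407·0.13132 − 12.373·0.0080260)/(17.034)] = 4.41·0.77913 = 3.4360 mol/L.

3.44 mol/L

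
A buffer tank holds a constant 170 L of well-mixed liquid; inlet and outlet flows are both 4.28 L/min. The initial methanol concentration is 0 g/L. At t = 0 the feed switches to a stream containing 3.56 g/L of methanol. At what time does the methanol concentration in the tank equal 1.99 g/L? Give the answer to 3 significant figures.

32.5 min

Species balance: V dC/dt = Q(C_in − C) ⇒ τ = V/Q = 39.720 min.
C(t) = C_in + (C₀ − C_in) e^(−t/τ). Set C = 1.99 and solve for t:
e^(−t/τ) = (C − C_in)/(C₀ − C_in) = (1.99 − 3.56)/(0 − 3.56) = 0.44101
t = −τ ln(…) = 39.720 × 0.81868 = 32.518 min.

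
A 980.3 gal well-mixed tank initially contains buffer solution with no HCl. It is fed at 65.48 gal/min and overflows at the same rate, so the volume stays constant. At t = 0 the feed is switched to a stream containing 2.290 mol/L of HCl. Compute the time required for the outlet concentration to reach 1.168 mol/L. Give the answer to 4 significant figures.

10.68 min

Unsteady species balance (constant V, well mixed): V dC/dt = Q(C_in − C), so τ = V/Q = 14.9710 min.
C(t) = C_in + (C₀ − C_in) e^(−t/τ). Set C = 1.168 and solve for t:
e^(−t/τ) = (C − C_in)/(C₀ − C_in) = (1.168 − 2.290)/(0 − 2.290) = 0.489956
t = −τ ln(…) = 14.9710 × 0.713439 = 10.6809 min.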